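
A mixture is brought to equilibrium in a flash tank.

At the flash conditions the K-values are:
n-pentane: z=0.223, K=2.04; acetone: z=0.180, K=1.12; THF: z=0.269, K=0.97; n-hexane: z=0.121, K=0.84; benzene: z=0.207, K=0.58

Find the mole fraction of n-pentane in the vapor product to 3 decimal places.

Material balance + equilibrium reduce to Σ zᵢ(Kᵢ−1)/(1+V/F(Kᵢ−1)) = 0.
Check two-phase: ΣzᵢKᵢ = 1.139 > 1 and Σzᵢ/Kᵢ = 1.048 > 1, so g(0) = 0.139 > 0 and g(1) = -0.048 < 0.
Newton iteration, V/F⁰ = 0.5:
  V/F = 0.500: g = 0.0337, g' = -0.169 → V/F = 0.699
  V/F = 0.699: g = 0.0011, g' = -0.160 → V/F = 0.706
Converged at V/F = 0.706.
Compositions from xᵢ = zᵢ/(1+V/F(Kᵢ−1)), yᵢ = Kᵢxᵢ:
  n-pentane: x = 0.129, y = 0.262
  acetone: x = 0.166, y = 0.186
  THF: x = 0.275, y = 0.267
  n-hexane: x = 0.136, y = 0.115
  benzene: x = 0.294, y = 0.171

y_n-pentane = 0.262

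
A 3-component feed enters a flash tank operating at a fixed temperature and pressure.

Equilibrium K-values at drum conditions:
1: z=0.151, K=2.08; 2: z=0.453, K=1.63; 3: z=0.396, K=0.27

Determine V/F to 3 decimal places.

V/F = 0.288

Newton iteration, V/F⁰ = 0.5:
  V/F = 0.500: g = -0.1323, g' = -0.702 → V/F = 0.311
  V/F = 0.311: g = -0.0135, g' = -0.578 → V/F = 0.288
Converged at V/F = 0.288.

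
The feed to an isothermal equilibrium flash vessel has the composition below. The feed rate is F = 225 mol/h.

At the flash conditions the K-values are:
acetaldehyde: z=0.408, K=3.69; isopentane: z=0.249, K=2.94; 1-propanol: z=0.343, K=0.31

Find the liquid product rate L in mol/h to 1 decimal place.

Newton iteration, ψ⁰ = 0.5:
  ψ = 0.500: g = 0.3519, g' = -1.159 → ψ = 0.804
  ψ = 0.804: g = 0.0046, g' = -1.261 → ψ = 0.807
Converged at ψ = 0.807.
Then V = ψ·F = 0.8073·225 = 181.6 mol/h and L = F − V = 43.4 mol/h.

L = 43.4 mol/h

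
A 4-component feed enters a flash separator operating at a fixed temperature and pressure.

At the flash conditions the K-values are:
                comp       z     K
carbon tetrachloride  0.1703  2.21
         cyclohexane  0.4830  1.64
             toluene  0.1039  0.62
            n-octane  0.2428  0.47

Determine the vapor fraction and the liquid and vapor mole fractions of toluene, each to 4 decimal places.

ψ = 0.8729, x_toluene = 0.1555, y_toluene = 0.0964

Material balance + equilibrium reduce to Σ zᵢ(Kᵢ−1)/(1+ψ(Kᵢ−1)) = 0.
Feasibility: ΣzᵢKᵢ = 1.3470, Σzᵢ/Kᵢ = 1.0557 — both > 1, two phases present.
Newton iteration, ψ⁰ = 0.5:
  ψ = 0.5000: g = 0.13875, g' = -0.3594 → ψ = 0.8860
  ψ = 0.8860: g = -0.00542, g' = -0.4152 → ψ = 0.8730
  ψ = 0.8730: g = -0.00003, g' = -0.4102 → ψ = 0.8729
Converged at ψ = 0.8729.
Compositions from xᵢ = zᵢ/(1+ψ(Kᵢ−1)), yᵢ = Kᵢxᵢ:
  carbon tetrachloride: x = 0.0828, y = 0.1830
  cyclohexane: x = 0.3099, y = 0.5082
  toluene: x = 0.1555, y = 0.0964
  n-octane: x = 0.4518, y = 0.2124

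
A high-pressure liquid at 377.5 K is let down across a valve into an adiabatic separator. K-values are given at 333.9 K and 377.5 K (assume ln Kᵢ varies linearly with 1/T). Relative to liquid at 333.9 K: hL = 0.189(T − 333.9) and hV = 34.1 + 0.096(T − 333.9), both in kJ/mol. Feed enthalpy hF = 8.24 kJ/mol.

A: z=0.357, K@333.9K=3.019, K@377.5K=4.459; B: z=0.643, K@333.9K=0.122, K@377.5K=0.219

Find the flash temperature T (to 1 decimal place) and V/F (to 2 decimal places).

T = 349.2 K, V/F = 0.16

Adiabatic flash: solve Rachford–Rice at each trial T, then check hF = ψ·hV(T) + (1−ψ)·hL(T).
  T = 333.9 K: K = (3.019, 0.122), RR gives ψ = 0.088, H_out = 3.005 kJ/mol
  T = 377.5 K: K = (4.459, 0.219), RR gives ψ = 0.271, H_out = 16.389 kJ/mol
  T = 355.7 K: K = (3.713, 0.166), RR gives ψ = 0.191, H_out = 10.255 kJ/mol
  T = 344.8 K: K = (3.359, 0.143), RR gives ψ = 0.144, H_out = 6.828 kJ/mol
  T = 350.2 K: K = (3.533, 0.154), RR gives ψ = 0.168, H_out = 8.566 kJ/mol
  T = 347.5 K: K = (3.446, 0.149), RR gives ψ = 0.156, H_out = 7.708 kJ/mol
  T = 348.9 K: K = (3.491, 0.152), RR gives ψ = 0.163, H_out = 8.155 kJ/mol
Linear interpolation between T = 348.9 (H_out = 8.155) and T = 350.2 (H_out = 8.566) on hF = 8.24 gives T ≈ 349.2 K, at which ψ = 0.16.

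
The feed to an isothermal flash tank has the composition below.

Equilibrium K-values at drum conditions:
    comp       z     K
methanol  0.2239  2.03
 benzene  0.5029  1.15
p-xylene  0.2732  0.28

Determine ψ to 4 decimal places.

Rachford–Rice: g(ψ) = Σ zᵢ(Kᵢ−1)/(1+ψ(Kᵢ−1)) = 0.
Feasibility: ΣzᵢKᵢ = 1.1093, Σzᵢ/Kᵢ = 1.5233 — both > 1, two phases present.
Newton iteration, ψ⁰ = 0.4:
  ψ = 0.4000: g = -0.04178, g' = -0.4086 → ψ = 0.2977
  ψ = 0.2977: g = -0.00168, g' = -0.3790 → ψ = 0.2933
Converged at ψ = 0.2933.

ψ = 0.2933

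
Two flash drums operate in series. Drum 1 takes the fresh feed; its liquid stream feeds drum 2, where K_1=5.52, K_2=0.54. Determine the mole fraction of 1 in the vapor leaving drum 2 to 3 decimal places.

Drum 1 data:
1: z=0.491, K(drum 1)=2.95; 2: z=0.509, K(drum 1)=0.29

Drum 1:
Let ψ₁ = V/F and solve Σ zᵢ(Kᵢ−1)/(1+ψ₁(Kᵢ−1)) = 0.
Feasibility: ΣzᵢKᵢ = 1.596, Σzᵢ/Kᵢ = 1.922 — both > 1, two phases present.
Iterate (Newton) starting at ψ₁ = 0.49:
  ψ₁ = 0.490: g = -0.0646, g' = -1.092 → ψ₁ = 0.431
Converged at ψ₁ = 0.431.
Drum-1 compositions:
  1: x = 0.267, y = 0.787
  2: x = 0.733, y = 0.213
Drum-2 feed = drum-1 liquid: z₂ = (0.2669, 0.7331).
Drum 2:
Rachford–Rice: g(ψ₂) = Σ zᵢ(Kᵢ−1)/(1+ψ₂(Kᵢ−1)) = 0.
g(0) = ΣzᵢKᵢ − 1 = 0.869 and g(1) = 1 − Σzᵢ/Kᵢ = -0.406, so a root lies in (0, 1).
Iterate (Newton) starting at ψ₂ = 0.41:
  ψ₂ = 0.410: g = 0.0072, g' = -0.905 → ψ₂ = 0.418
Converged at ψ₂ = 0.418.
  1: x = 0.092, y = 0.510
  2: x = 0.908, y = 0.490

y_1 (drum 2) = 0.510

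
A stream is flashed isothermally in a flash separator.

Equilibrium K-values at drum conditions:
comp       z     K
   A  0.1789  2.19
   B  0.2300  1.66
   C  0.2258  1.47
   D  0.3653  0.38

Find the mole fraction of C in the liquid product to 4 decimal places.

Material balance + equilibrium reduce to Σ zᵢ(Kᵢ−1)/(1+ψ(Kᵢ−1)) = 0.
g(0) = ΣzᵢKᵢ − 1 = 0.2443 and g(1) = 1 − Σzᵢ/Kᵢ = -0.3352, so a root lies in (0, 1).
Newton iteration, ψ⁰ = 0.5:
  ψ = 0.5000: g = 0.00530, g' = -0.4839 → ψ = 0.5110
  ψ = 0.5110: g = -0.00002, g' = -0.4873 → ψ = 0.5109
Converged at ψ = 0.5109.
Compositions from xᵢ = zᵢ/(1+ψ(Kᵢ−1)), yᵢ = Kᵢxᵢ:
  A: x = 0.1113, y = 0.2437
  B: x = 0.1720, y = 0.2855
  C: x = 0.1821, y = 0.2677
  D: x = 0.5347, y = 0.2032

x_C = 0.1821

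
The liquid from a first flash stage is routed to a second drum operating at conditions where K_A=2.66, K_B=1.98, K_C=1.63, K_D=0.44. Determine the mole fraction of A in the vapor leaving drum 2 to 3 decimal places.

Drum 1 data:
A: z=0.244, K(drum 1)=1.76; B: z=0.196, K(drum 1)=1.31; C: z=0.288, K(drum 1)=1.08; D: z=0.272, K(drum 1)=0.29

Drum 1:
Newton iteration, ψ₁⁰ = 0.43:
  ψ₁ = 0.430: g = -0.0623, g' = -0.381 → ψ₁ = 0.266
  ψ₁ = 0.266: g = -0.0052, g' = -0.324 → ψ₁ = 0.250
Converged at ψ₁ = 0.250.
Drum-1 compositions:
  A: x = 0.205, y = 0.361
  B: x = 0.182, y = 0.238
  C: x = 0.282, y = 0.305
  D: x = 0.331, y = 0.096
Drum-2 feed = drum-1 liquid: z₂ = (0.2050, 0.1819, 0.2824, 0.3307).
Drum 2:
Material balance + equilibrium reduce to Σ zᵢ(Kᵢ−1)/(1+ψ₂(Kᵢ−1)) = 0.
g(0) = ΣzᵢKᵢ − 1 = 0.511 and g(1) = 1 − Σzᵢ/Kᵢ = -0.094, so a root lies in (0, 1).
Newton–Raphson from ψ₂ = 0.52:
  ψ₂ = 0.520: g = 0.1735, g' = -0.509 → ψ₂ = 0.861
  ψ₂ = 0.861: g = -0.0052, g' = -0.581 → ψ₂ = 0.851
Converged at ψ₂ = 0.851.
  A: x = 0.085, y = 0.226
  B: x = 0.099, y = 0.196
  C: x = 0.184, y = 0.300
  D: x = 0.632, y = 0.278

y_A (drum 2) = 0.226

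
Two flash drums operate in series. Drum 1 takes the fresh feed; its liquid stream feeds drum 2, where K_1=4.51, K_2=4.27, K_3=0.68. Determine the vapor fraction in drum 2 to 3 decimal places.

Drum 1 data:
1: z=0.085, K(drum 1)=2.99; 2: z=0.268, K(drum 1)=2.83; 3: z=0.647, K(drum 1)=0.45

V/F (drum 2) = 0.479

Drum 1:
Let ψ₁ = V/F and solve Σ zᵢ(Kᵢ−1)/(1+ψ₁(Kᵢ−1)) = 0.
g(0) = ΣzᵢKᵢ − 1 = 0.304 and g(1) = 1 − Σzᵢ/Kᵢ = -0.561, so a root lies in (0, 1).
Newton iteration, ψ₁⁰ = 0.5:
  ψ₁ = 0.500: g = -0.1499, g' = -0.702 → ψ₁ = 0.286
  ψ₁ = 0.286: g = 0.0072, g' = -0.799 → ψ₁ = 0.295
Converged at ψ₁ = 0.295.
Drum-1 compositions:
  1: x = 0.054, y = 0.160
  2: x = 0.174, y = 0.492
  3: x = 0.773, y = 0.348
Drum-2 feed = drum-1 liquid: z₂ = (0.0535, 0.1740, 0.7725).
Drum 2:
Material balance + equilibrium reduce to Σ zᵢ(Kᵢ−1)/(1+ψ₂(Kᵢ−1)) = 0.
Check two-phase: ΣzᵢKᵢ = 1.510 > 1 and Σzᵢ/Kᵢ = 1.189 > 1, so g(0) = 0.510 > 0 and g(1) = -0.189 < 0.
Newton iteration, ψ₂⁰ = 0.34:
  ψ₂ = 0.340: g = 0.0777, g' = -0.654 → ψ₂ = 0.459
  ψ₂ = 0.459: g = 0.0098, g' = -0.503 → ψ₂ = 0.478
  ψ₂ = 0.478: g = 0.0002, g' = -0.485 → ψ₂ = 0.479
Converged at ψ₂ = 0.479.
  1: x = 0.020, y = 0.090
  2: x = 0.068, y = 0.290
  3: x = 0.912, y = 0.620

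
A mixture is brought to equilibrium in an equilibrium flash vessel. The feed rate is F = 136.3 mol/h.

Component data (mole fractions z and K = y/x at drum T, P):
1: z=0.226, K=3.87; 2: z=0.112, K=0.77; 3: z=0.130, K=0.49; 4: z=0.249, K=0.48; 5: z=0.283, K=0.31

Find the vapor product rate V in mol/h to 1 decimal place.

V = 20.1 mol/h

Rachford–Rice: g(V/F) = Σ zᵢ(Kᵢ−1)/(1+V/F(Kᵢ−1)) = 0.
Check two-phase: ΣzᵢKᵢ = 1.232 > 1 and Σzᵢ/Kᵢ = 1.901 > 1, so g(0) = 0.232 > 0 and g(1) = -0.901 < 0.
Newton iteration, V/F⁰ = 0.46:
  V/F = 0.460: g = -0.2921, g' = -0.816 → V/F = 0.102
  V/F = 0.102: g = 0.0584, g' = -1.388 → V/F = 0.144
  V/F = 0.144: g = 0.0037, g' = -1.222 → V/F = 0.147
Converged at V/F = 0.147.
Then V = V/F·F = 0.1473·136.3 = 20.1 mol/h and L = F − V = 116.2 mol/h.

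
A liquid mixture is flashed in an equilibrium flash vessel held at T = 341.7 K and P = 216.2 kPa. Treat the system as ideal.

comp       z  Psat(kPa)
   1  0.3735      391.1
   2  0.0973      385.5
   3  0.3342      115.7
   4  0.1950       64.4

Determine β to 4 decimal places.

β = 0.1896

Raoult's law: Kᵢ = Pᵢˢᵃᵗ/P = Pᵢˢᵃᵗ/216.2.
  K_1 = 391.1/216.2 = 1.808973, K_2 = 385.5/216.2 = 1.783071, K_3 = 115.7/216.2 = 0.535153, K_4 = 64.4/216.2 = 0.297872
Newton iteration, β⁰ = 0.5:
  β = 0.5000: g = -0.14349, g' = -0.5056 → β = 0.2162
  β = 0.2162: g = -0.01179, g' = -0.4436 → β = 0.1896
Converged at β = 0.1896.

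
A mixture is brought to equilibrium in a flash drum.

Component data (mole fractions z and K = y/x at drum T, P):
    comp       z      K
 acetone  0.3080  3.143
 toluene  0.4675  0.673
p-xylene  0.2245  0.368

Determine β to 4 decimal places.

β = 0.3839

Newton iteration, β⁰ = 0.62:
  β = 0.6200: g = -0.14160, g' = -0.5819 → β = 0.3767
  β = 0.3767: g = 0.00467, g' = -0.6526 → β = 0.3838
  β = 0.3838: g = 0.00002, g' = -0.6475 → β = 0.3839
Converged at β = 0.3839.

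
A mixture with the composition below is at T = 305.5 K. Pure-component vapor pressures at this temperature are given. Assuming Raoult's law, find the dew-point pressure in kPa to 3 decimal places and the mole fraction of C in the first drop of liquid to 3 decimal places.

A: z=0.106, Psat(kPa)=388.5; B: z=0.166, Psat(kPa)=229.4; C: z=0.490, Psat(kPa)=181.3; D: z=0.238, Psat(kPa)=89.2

Pdew = 157.052 kPa, x_C = 0.424

At the dew point ψ → 1, so Σzᵢ/Kᵢ = 1 with Kᵢ = Pᵢˢᵃᵗ/P ⇒ 1/P = Σzᵢ/Pᵢˢᵃᵗ.
1/P = 0.106/388.5 + 0.166/229.4 + 0.490/181.3 + 0.238/89.2 = 0.006367 ⇒ P = 157.052 kPa
xᵢ = zᵢP/Pᵢˢᵃᵗ ⇒ x_C = 0.490·157.052/181.3 = 0.424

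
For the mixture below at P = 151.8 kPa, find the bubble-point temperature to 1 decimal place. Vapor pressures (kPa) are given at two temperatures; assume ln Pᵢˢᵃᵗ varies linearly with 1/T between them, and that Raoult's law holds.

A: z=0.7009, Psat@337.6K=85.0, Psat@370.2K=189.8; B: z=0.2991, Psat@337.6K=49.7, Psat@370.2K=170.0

T = 362.9 K

Bubble-point temperature: ΣzᵢPᵢˢᵃᵗ(T) = P. Interpolate ln Pᵢˢᵃᵗ = aᵢ + bᵢ/T.
  T = 337.6 K: ΣzᵢPᵢˢᵃᵗ = 74.44 kPa
  T = 370.2 K: ΣzᵢPᵢˢᵃᵗ = 183.88 kPa
  T = 353.9 K: ΣzᵢPᵢˢᵃᵗ = 118.97 kPa
  T = 362.0 K: ΣzᵢPᵢˢᵃᵗ = 148.29 kPa
  T = 366.1 K: ΣzᵢPᵢˢᵃᵗ = 165.28 kPa
  T = 364.1 K: ΣzᵢPᵢˢᵃᵗ = 156.80 kPa
Interpolating between 362.0 K and 364.1 K gives T ≈ 362.9 K.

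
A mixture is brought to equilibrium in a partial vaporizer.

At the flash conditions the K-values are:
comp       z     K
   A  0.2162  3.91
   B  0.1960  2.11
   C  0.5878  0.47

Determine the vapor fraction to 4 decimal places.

Let ψ = V/F and solve Σ zᵢ(Kᵢ−1)/(1+ψ(Kᵢ−1)) = 0.
Check two-phase: ΣzᵢKᵢ = 1.5352 > 1 and Σzᵢ/Kᵢ = 1.3988 > 1, so g(0) = 0.5352 > 0 and g(1) = -0.3988 < 0.
Newton–Raphson from ψ = 0.5:
  ψ = 0.5000: g = -0.02768, g' = -0.7093 → ψ = 0.4610
  ψ = 0.4610: g = 0.00036, g' = -0.7288 → ψ = 0.4615
Converged at ψ = 0.4615.

ψ = 0.4615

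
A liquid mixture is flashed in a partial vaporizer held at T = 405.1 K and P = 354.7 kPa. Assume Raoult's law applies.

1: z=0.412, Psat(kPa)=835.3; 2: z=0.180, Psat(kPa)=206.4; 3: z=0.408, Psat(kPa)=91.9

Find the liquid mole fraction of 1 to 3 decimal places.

Raoult's law: Kᵢ = Pᵢˢᵃᵗ/P = Pᵢˢᵃᵗ/354.7.
  K_1 = 835.3/354.7 = 2.35495, K_2 = 206.4/354.7 = 0.58190, K_3 = 91.9/354.7 = 0.25909
Newton–Raphson from β = 0.42:
  β = 0.420: g = -0.1744, g' = -0.826 → β = 0.209
  β = 0.209: g = -0.0049, g' = -0.811 → β = 0.203
Converged at β = 0.203.
Compositions from xᵢ = zᵢ/(1+β(Kᵢ−1)), yᵢ = Kᵢxᵢ:
  1: x = 0.323, y = 0.761
  2: x = 0.197, y = 0.114
  3: x = 0.480, y = 0.124

x_1 = 0.323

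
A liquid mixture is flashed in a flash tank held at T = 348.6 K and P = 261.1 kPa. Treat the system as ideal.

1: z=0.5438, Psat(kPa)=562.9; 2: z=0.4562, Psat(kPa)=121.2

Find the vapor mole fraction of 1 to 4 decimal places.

y_1 = 0.6828

Raoult's law: Kᵢ = Pᵢˢᵃᵗ/P = Pᵢˢᵃᵗ/261.1.
  K_1 = 562.9/261.1 = 2.155879, K_2 = 121.2/261.1 = 0.464190
Rachford–Rice: g(ψ) = Σ zᵢ(Kᵢ−1)/(1+ψ(Kᵢ−1)) = 0.
Feasibility: ΣzᵢKᵢ = 1.3841, Σzᵢ/Kᵢ = 1.2350 — both > 1, two phases present.
Binary case is linear: z₁(K₁−1)(1+ψ(K₂−1)) + z₂(K₂−1)(1+ψ(K₁−1)) = 0
⇒ ψ = [z₁(K₁−1)+z₂(K₂−1)] / [−(K₁−1)(K₂−1)] = 0.38413/0.61933 = 0.6202
Compositions from xᵢ = zᵢ/(1+ψ(Kᵢ−1)), yᵢ = Kᵢxᵢ:
  1: x = 0.3167, y = 0.6828
  2: x = 0.6833, y = 0.3172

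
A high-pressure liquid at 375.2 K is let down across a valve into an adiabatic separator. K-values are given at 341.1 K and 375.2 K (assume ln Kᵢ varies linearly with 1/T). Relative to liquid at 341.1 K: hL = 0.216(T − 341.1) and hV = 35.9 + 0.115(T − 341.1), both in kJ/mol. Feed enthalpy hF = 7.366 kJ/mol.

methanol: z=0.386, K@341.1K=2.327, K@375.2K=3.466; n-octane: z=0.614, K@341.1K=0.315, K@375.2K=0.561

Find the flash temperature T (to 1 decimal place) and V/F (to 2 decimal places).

T = 346.3 K, V/F = 0.18

Adiabatic flash: solve Rachford–Rice at each trial T, then check hF = ψ·hV(T) + (1−ψ)·hL(T).
  T = 341.1 K: K = (2.327, 0.315), RR gives ψ = 0.101, H_out = 3.619 kJ/mol
  T = 375.2 K: K = (3.466, 0.561), RR gives ψ = 0.630, H_out = 27.822 kJ/mol
  T = 358.1 K: K = (2.865, 0.426), RR gives ψ = 0.343, H_out = 15.401 kJ/mol
  T = 349.6 K: K = (2.589, 0.368), RR gives ψ = 0.224, H_out = 9.681 kJ/mol
  T = 345.4 K: K = (2.458, 0.341), RR gives ψ = 0.164, H_out = 6.759 kJ/mol
  T = 347.5 K: K = (2.523, 0.354), RR gives ψ = 0.194, H_out = 8.234 kJ/mol
Linear interpolation between T = 345.4 (H_out = 6.759) and T = 347.5 (H_out = 8.234) on hF = 7.366 gives T ≈ 346.3 K, at which ψ = 0.18.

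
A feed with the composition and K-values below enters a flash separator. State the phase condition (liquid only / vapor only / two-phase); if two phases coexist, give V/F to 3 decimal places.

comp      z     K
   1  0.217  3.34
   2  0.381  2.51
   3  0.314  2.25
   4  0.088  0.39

ΣzᵢKᵢ = 2.422; Σzᵢ/Kᵢ = 0.582.
Since Σzᵢ/Kᵢ < 1 the mixture is above its dew point — single vapor phase.

vapor only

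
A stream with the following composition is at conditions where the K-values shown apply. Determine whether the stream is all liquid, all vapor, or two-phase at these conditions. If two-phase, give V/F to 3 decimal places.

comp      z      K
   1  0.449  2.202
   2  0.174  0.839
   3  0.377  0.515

two-phase, V/F = 0.662

ΣzᵢKᵢ = 1.329; Σzᵢ/Kᵢ = 1.143.
Both exceed 1, so a two-phase solution exists.
Let ψ = V/F and solve Σ zᵢ(Kᵢ−1)/(1+ψ(Kᵢ−1)) = 0.
Newton–Raphson from ψ = 0.62:
  ψ = 0.620: g = 0.0167, g' = -0.400 → ψ = 0.662
Converged at ψ = 0.662.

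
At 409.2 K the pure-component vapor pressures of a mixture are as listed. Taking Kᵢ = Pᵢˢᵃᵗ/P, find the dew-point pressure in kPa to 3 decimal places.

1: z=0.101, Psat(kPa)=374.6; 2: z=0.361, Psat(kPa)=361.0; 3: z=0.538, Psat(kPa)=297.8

At the dew point ψ → 1, so Σzᵢ/Kᵢ = 1 with Kᵢ = Pᵢˢᵃᵗ/P ⇒ 1/P = Σzᵢ/Pᵢˢᵃᵗ.
1/P = 0.101/374.6 + 0.361/361.0 + 0.538/297.8 = 0.003076 ⇒ P = 325.076 kPa

Pdew = 325.076 kPa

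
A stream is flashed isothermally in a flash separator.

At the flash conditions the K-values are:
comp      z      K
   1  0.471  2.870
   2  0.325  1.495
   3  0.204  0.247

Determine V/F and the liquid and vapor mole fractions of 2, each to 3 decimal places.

Rachford–Rice: g(V/F) = Σ zᵢ(Kᵢ−1)/(1+V/F(Kᵢ−1)) = 0.
Feasibility: ΣzᵢKᵢ = 1.888, Σzᵢ/Kᵢ = 1.207 — both > 1, two phases present.
Iterate (Newton) starting at V/F = 0.39:
  V/F = 0.390: g = 0.4267, g' = -0.839 → V/F = 0.899
  V/F = 0.899: g = -0.0354, g' = -1.375 → V/F = 0.873
  V/F = 0.873: g = -0.0015, g' = -1.262 → V/F = 0.872
Converged at V/F = 0.872.
Compositions from xᵢ = zᵢ/(1+V/F(Kᵢ−1)), yᵢ = Kᵢxᵢ:
  1: x = 0.179, y = 0.514
  2: x = 0.227, y = 0.339
  3: x = 0.594, y = 0.147

V/F = 0.872, x_2 = 0.227, y_2 = 0.339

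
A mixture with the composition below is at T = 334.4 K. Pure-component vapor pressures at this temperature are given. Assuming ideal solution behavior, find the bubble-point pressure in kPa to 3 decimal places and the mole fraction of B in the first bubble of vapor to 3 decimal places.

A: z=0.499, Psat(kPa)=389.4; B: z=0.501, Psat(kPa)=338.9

At the bubble point ψ → 0, so ΣzᵢKᵢ = 1 with Kᵢ = Pᵢˢᵃᵗ/P ⇒ P = ΣzᵢPᵢˢᵃᵗ.
P = 0.499·389.4 + 0.501·338.9 = 364.099 kPa
yᵢ = zᵢPᵢˢᵃᵗ/P ⇒ y_B = 0.501·338.9/364.099 = 0.466

Pbub = 364.099 kPa, y_B = 0.466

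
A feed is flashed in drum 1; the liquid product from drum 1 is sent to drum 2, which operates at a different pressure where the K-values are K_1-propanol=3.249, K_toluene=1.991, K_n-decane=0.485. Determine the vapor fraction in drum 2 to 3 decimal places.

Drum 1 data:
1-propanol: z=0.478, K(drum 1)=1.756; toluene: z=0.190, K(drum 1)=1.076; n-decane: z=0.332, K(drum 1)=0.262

V/F (drum 2) = 0.877

Drum 1:
Let ψ₁ = V/F and solve Σ zᵢ(Kᵢ−1)/(1+ψ₁(Kᵢ−1)) = 0.
g(0) = ΣzᵢKᵢ − 1 = 0.131 and g(1) = 1 − Σzᵢ/Kᵢ = -0.716, so a root lies in (0, 1).
Newton iteration, ψ₁⁰ = 0.5:
  ψ₁ = 0.500: g = -0.1121, g' = -0.599 → ψ₁ = 0.313
  ψ₁ = 0.313: g = -0.0122, g' = -0.485 → ψ₁ = 0.288
  ψ₁ = 0.288: g = -0.0001, g' = -0.477 → ψ₁ = 0.287
Converged at ψ₁ = 0.287.
Drum-1 compositions:
  1-propanol: x = 0.393, y = 0.690
  toluene: x = 0.186, y = 0.200
  n-decane: x = 0.421, y = 0.110
Drum-2 feed = drum-1 liquid: z₂ = (0.3927, 0.1859, 0.4214).
Drum 2:
Rachford–Rice: g(ψ₂) = Σ zᵢ(Kᵢ−1)/(1+ψ₂(Kᵢ−1)) = 0.
Feasibility: ΣzᵢKᵢ = 1.850, Σzᵢ/Kᵢ = 1.083 — both > 1, two phases present.
Newton iteration, ψ₂⁰ = 0.61:
  ψ₂ = 0.610: g = 0.1707, g' = -0.662 → ψ₂ = 0.868
  ψ₂ = 0.868: g = 0.0057, g' = -0.646 → ψ₂ = 0.877
Converged at ψ₂ = 0.877.
  1-propanol: x = 0.132, y = 0.429
  toluene: x = 0.099, y = 0.198
  n-decane: x = 0.768, y = 0.373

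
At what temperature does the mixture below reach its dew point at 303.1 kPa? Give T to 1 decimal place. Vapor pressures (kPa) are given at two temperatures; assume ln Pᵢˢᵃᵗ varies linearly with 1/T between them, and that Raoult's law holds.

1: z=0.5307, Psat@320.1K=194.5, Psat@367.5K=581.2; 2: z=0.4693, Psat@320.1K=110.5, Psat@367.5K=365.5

T = 349.3 K

Dew-point temperature: Σzᵢ·P/Pᵢˢᵃᵗ(T) = 1. Interpolate ln Pᵢˢᵃᵗ = aᵢ + bᵢ/T.
  T = 320.1 K: ΣzᵢP/Pᵢˢᵃᵗ = 2.1143
  T = 367.5 K: ΣzᵢP/Pᵢˢᵃᵗ = 0.6659
  T = 343.8 K: ΣzᵢP/Pᵢˢᵃᵗ = 1.1399
  T = 355.6 K: ΣzᵢP/Pᵢˢᵃᵗ = 0.8644
  T = 349.7 K: ΣzᵢP/Pᵢˢᵃᵗ = 0.9903
  T = 346.8 K: ΣzᵢP/Pᵢˢᵃᵗ = 1.0606
Interpolating between 346.8 K and 349.7 K gives T ≈ 349.3 K.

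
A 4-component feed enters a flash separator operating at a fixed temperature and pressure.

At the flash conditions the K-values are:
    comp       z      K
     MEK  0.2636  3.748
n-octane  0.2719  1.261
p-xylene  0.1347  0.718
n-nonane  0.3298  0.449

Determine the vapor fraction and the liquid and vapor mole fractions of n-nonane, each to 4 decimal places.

Let ψ = V/F and solve Σ zᵢ(Kᵢ−1)/(1+ψ(Kᵢ−1)) = 0.
Feasibility: ΣzᵢKᵢ = 1.5756, Σzᵢ/Kᵢ = 1.2081 — both > 1, two phases present.
Newton–Raphson from ψ = 0.5:
  ψ = 0.5000: g = 0.07286, g' = -0.5730 → ψ = 0.6272
  ψ = 0.6272: g = 0.00314, g' = -0.5317 → ψ = 0.6331
Converged at ψ = 0.6331.
Compositions from xᵢ = zᵢ/(1+ψ(Kᵢ−1)), yᵢ = Kᵢxᵢ:
  MEK: x = 0.0962, y = 0.3606
  n-octane: x = 0.2333, y = 0.2942
  p-xylene: x = 0.1640, y = 0.1177
  n-nonane: x = 0.5065, y = 0.2274

ψ = 0.6331, x_n-nonane = 0.5065, y_n-nonane = 0.2274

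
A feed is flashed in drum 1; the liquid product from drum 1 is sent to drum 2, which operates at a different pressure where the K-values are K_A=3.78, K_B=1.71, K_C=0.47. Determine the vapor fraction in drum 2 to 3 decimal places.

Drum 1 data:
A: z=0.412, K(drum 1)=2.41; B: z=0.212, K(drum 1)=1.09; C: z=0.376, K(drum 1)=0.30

Drum 1:
Newton iteration, ψ₁⁰ = 0.51:
  ψ₁ = 0.510: g = -0.0532, g' = -0.724 → ψ₁ = 0.437
  ψ₁ = 0.437: g = -0.0011, g' = -0.698 → ψ₁ = 0.435
Converged at ψ₁ = 0.435.
Drum-1 compositions:
  A: x = 0.255, y = 0.615
  B: x = 0.204, y = 0.222
  C: x = 0.541, y = 0.162
Drum-2 feed = drum-1 liquid: z₂ = (0.2554, 0.2040, 0.5406).
Drum 2:
Iterate (Newton) starting at ψ₂ = 0.5:
  ψ₂ = 0.500: g = 0.0141, g' = -0.683 → ψ₂ = 0.521
Converged at ψ₂ = 0.521.
  A: x = 0.104, y = 0.394
  B: x = 0.149, y = 0.255
  C: x = 0.747, y = 0.351

V/F (drum 2) = 0.521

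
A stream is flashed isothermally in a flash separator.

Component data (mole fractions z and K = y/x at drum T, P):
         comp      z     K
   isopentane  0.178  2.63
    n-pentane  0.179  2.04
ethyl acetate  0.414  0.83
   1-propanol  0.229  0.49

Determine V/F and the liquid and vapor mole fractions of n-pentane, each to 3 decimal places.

V/F = 0.644, x_n-pentane = 0.107, y_n-pentane = 0.219

Rachford–Rice: g(V/F) = Σ zᵢ(Kᵢ−1)/(1+V/F(Kᵢ−1)) = 0.
g(0) = ΣzᵢKᵢ − 1 = 0.289 and g(1) = 1 − Σzᵢ/Kᵢ = -0.122, so a root lies in (0, 1).
Newton–Raphson from V/F = 0.54:
  V/F = 0.540: g = 0.0349, g' = -0.341 → V/F = 0.642
  V/F = 0.642: g = 0.0007, g' = -0.329 → V/F = 0.644
Converged at V/F = 0.644.
Compositions from xᵢ = zᵢ/(1+V/F(Kᵢ−1)), yᵢ = Kᵢxᵢ:
  isopentane: x = 0.087, y = 0.228
  n-pentane: x = 0.107, y = 0.219
  ethyl acetate: x = 0.465, y = 0.386
  1-propanol: x = 0.341, y = 0.167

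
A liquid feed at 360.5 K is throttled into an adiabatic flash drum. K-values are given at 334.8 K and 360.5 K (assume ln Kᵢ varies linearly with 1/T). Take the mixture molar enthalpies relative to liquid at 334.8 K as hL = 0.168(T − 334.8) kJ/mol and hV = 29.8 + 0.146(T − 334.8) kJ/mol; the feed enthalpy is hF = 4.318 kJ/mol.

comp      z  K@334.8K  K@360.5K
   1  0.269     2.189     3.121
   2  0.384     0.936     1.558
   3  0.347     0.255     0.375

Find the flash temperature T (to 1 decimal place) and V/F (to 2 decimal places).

T = 337.0 K, V/F = 0.13

Adiabatic flash: solve Rachford–Rice at each trial T, then check hF = ψ·hV(T) + (1−ψ)·hL(T).
  T = 334.8 K: K = (2.189, 0.936, 0.255), RR gives ψ = 0.066, H_out = 1.967 kJ/mol
  T = 360.5 K: K = (3.121, 1.558, 0.375), RR gives ψ = 0.697, H_out = 24.703 kJ/mol
  T = 347.6 K: K = (2.629, 1.218, 0.311), RR gives ψ = 0.421, H_out = 14.575 kJ/mol
  T = 341.2 K: K = (2.403, 1.070, 0.282), RR gives ψ = 0.254, H_out = 8.619 kJ/mol
  T = 338.0 K: K = (2.295, 1.002, 0.268), RR gives ψ = 0.163, H_out = 5.379 kJ/mol
  T = 336.4 K: K = (2.241, 0.968, 0.262), RR gives ψ = 0.115, H_out = 3.694 kJ/mol
Linear interpolation between T = 336.4 (H_out = 3.694) and T = 338.0 (H_out = 5.379) on hF = 4.318 gives T ≈ 337.0 K, at which ψ = 0.13.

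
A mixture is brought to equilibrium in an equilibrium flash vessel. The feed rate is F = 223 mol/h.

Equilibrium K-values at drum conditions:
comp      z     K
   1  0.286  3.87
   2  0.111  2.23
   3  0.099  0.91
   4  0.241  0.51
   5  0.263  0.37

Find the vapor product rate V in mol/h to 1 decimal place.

Material balance + equilibrium reduce to Σ zᵢ(Kᵢ−1)/(1+β(Kᵢ−1)) = 0.
g(0) = ΣzᵢKᵢ − 1 = 0.665 and g(1) = 1 − Σzᵢ/Kᵢ = -0.416, so a root lies in (0, 1).
Newton iteration, β⁰ = 0.48:
  β = 0.480: g = 0.0298, g' = -0.797 → β = 0.517
  β = 0.517: g = 0.0004, g' = -0.779 → β = 0.518
Converged at β = 0.518.
Then V = β·F = 0.5179·223 = 115.5 mol/h and L = F − V = 107.5 mol/h.

V = 115.5 mol/h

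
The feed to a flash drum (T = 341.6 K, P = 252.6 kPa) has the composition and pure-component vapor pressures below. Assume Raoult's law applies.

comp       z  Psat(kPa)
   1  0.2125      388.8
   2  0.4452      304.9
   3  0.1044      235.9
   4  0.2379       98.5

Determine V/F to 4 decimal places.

V/F = 0.3037

Raoult's law: Kᵢ = Pᵢˢᵃᵗ/P = Pᵢˢᵃᵗ/252.6.
  K_1 = 388.8/252.6 = 1.539192, K_2 = 304.9/252.6 = 1.207047, K_3 = 235.9/252.6 = 0.933888, K_4 = 98.5/252.6 = 0.389945
Rachford–Rice: g(V/F) = Σ zᵢ(Kᵢ−1)/(1+V/F(Kᵢ−1)) = 0.
g(0) = ΣzᵢKᵢ − 1 = 0.0547 and g(1) = 1 − Σzᵢ/Kᵢ = -0.2288, so a root lies in (0, 1).
Newton iteration, V/F⁰ = 0.5:
  V/F = 0.5000: g = -0.04219, g' = -0.2378 → V/F = 0.3226
  V/F = 0.3226: g = -0.00373, g' = -0.1993 → V/F = 0.3038
  V/F = 0.3038: g = -0.00003, g' = -0.1964 → V/F = 0.3037
Converged at V/F = 0.3037.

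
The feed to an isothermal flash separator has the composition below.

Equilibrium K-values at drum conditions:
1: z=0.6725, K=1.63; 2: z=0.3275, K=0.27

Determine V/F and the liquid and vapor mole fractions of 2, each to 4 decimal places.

Binary case is linear: z₁(K₁−1)(1+V/F(K₂−1)) + z₂(K₂−1)(1+V/F(K₁−1)) = 0
⇒ V/F = [z₁(K₁−1)+z₂(K₂−1)] / [−(K₁−1)(K₂−1)] = 0.18460/0.45990 = 0.4014
Compositions from xᵢ = zᵢ/(1+V/F(Kᵢ−1)), yᵢ = Kᵢxᵢ:
  1: x = 0.5368, y = 0.8749
  2: x = 0.4632, y = 0.1251

V/F = 0.4014, x_2 = 0.4632, y_2 = 0.1251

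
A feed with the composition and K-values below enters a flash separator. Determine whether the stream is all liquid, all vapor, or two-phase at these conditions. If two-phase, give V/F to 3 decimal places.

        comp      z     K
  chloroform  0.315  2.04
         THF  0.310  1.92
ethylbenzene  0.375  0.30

two-phase, V/F = 0.510

ΣzᵢKᵢ = 1.350; Σzᵢ/Kᵢ = 1.566.
Both exceed 1, so a two-phase solution exists.
Let ψ = V/F and solve Σ zᵢ(Kᵢ−1)/(1+ψ(Kᵢ−1)) = 0.
Newton–Raphson from ψ = 0.47:
  ψ = 0.470: g = 0.0279, g' = -0.690 → ψ = 0.511
  ψ = 0.511: g = -0.0004, g' = -0.712 → ψ = 0.510
Converged at ψ = 0.510.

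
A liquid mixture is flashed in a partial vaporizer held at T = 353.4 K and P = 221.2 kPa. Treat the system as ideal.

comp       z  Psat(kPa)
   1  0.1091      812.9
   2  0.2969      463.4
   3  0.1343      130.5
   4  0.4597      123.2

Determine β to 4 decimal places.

β = 0.5085

Raoult's law: Kᵢ = Pᵢˢᵃᵗ/P = Pᵢˢᵃᵗ/221.2.
  K_1 = 812.9/221.2 = 3.674955, K_2 = 463.4/221.2 = 2.094937, K_3 = 130.5/221.2 = 0.589964, K_4 = 123.2/221.2 = 0.556962
Let β = V/F and solve Σ zᵢ(Kᵢ−1)/(1+β(Kᵢ−1)) = 0.
Check two-phase: ΣzᵢKᵢ = 1.3582 > 1 and Σzᵢ/Kᵢ = 1.2244 > 1, so g(0) = 0.3582 > 0 and g(1) = -0.2244 < 0.
Newton iteration, β⁰ = 0.41:
  β = 0.4100: g = 0.04848, g' = -0.5145 → β = 0.5042
  β = 0.5042: g = 0.00203, g' = -0.4748 → β = 0.5085
Converged at β = 0.5085.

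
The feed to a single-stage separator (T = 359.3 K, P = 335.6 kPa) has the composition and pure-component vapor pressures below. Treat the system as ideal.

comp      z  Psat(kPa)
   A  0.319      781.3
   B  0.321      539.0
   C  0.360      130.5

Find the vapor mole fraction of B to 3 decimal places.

Raoult's law: Kᵢ = Pᵢˢᵃᵗ/P = Pᵢˢᵃᵗ/335.6.
  K_A = 781.3/335.6 = 2.32807, K_B = 539.0/335.6 = 1.60608, K_C = 130.5/335.6 = 0.38886
Rachford–Rice: g(β) = Σ zᵢ(Kᵢ−1)/(1+β(Kᵢ−1)) = 0.
Check two-phase: ΣzᵢKᵢ = 1.398 > 1 and Σzᵢ/Kᵢ = 1.263 > 1, so g(0) = 0.398 > 0 and g(1) = -0.263 < 0.
Iterate (Newton) starting at β = 0.5:
  β = 0.500: g = 0.0871, g' = -0.551 → β = 0.658
  β = 0.658: g = -0.0028, g' = -0.597 → β = 0.653
Converged at β = 0.653.
Compositions from xᵢ = zᵢ/(1+β(Kᵢ−1)), yᵢ = Kᵢxᵢ:
  A: x = 0.171, y = 0.398
  B: x = 0.230, y = 0.369
  C: x = 0.599, y = 0.233

y_B = 0.369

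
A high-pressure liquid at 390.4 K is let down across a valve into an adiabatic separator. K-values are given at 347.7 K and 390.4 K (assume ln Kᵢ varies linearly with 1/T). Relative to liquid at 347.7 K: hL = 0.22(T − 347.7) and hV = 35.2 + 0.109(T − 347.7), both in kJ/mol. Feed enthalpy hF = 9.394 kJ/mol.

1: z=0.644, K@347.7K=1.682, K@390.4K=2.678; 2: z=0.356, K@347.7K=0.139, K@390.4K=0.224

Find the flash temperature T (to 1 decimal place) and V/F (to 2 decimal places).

T = 349.6 K, V/F = 0.26

Adiabatic flash: solve Rachford–Rice at each trial T, then check hF = ψ·hV(T) + (1−ψ)·hL(T).
  T = 347.7 K: K = (1.682, 0.139), RR gives ψ = 0.226, H_out = 7.954 kJ/mol
  T = 390.4 K: K = (2.678, 0.224), RR gives ψ = 0.618, H_out = 28.211 kJ/mol
  T = 369.0 K: K = (2.150, 0.179), RR gives ψ = 0.475, H_out = 20.271 kJ/mol
  T = 358.4 K: K = (1.910, 0.158), RR gives ψ = 0.374, H_out = 15.068 kJ/mol
  T = 353.0 K: K = (1.793, 0.148), RR gives ψ = 0.307, H_out = 11.800 kJ/mol
  T = 350.4 K: K = (1.738, 0.144), RR gives ψ = 0.270, H_out = 10.008 kJ/mol
  T = 349.0 K: K = (1.709, 0.141), RR gives ψ = 0.248, H_out = 8.970 kJ/mol
Linear interpolation between T = 349.0 (H_out = 8.970) and T = 350.4 (H_out = 10.008) on hF = 9.394 gives T ≈ 349.6 K, at which ψ = 0.26.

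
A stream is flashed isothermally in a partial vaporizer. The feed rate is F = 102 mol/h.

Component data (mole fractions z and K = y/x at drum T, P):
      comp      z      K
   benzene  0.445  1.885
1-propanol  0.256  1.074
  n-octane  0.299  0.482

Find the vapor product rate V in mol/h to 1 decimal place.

V = 76.9 mol/h

Rachford–Rice: g(ψ) = Σ zᵢ(Kᵢ−1)/(1+ψ(Kᵢ−1)) = 0.
Feasibility: ΣzᵢKᵢ = 1.258, Σzᵢ/Kᵢ = 1.095 — both > 1, two phases present.
Newton–Raphson from ψ = 0.5:
  ψ = 0.500: g = 0.0823, g' = -0.315 → ψ = 0.761
  ψ = 0.761: g = -0.0025, g' = -0.344 → ψ = 0.754
Converged at ψ = 0.754.
Then V = ψ·F = 0.7540·102 = 76.9 mol/h and L = F − V = 25.1 mol/h.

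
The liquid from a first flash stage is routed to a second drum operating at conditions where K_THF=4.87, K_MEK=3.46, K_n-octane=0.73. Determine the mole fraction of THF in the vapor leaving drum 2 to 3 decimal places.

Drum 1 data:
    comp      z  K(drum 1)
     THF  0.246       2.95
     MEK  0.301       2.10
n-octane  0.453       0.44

Drum 1:
Let ψ₁ = V/F and solve Σ zᵢ(Kᵢ−1)/(1+ψ₁(Kᵢ−1)) = 0.
Feasibility: ΣzᵢKᵢ = 1.557, Σzᵢ/Kᵢ = 1.256 — both > 1, two phases present.
Newton–Raphson from ψ₁ = 0.5:
  ψ₁ = 0.500: g = 0.1042, g' = -0.665 → ψ₁ = 0.657
  ψ₁ = 0.657: g = 0.0015, g' = -0.658 → ψ₁ = 0.659
Converged at ψ₁ = 0.659.
Drum-1 compositions:
  THF: x = 0.108, y = 0.318
  MEK: x = 0.175, y = 0.367
  n-octane: x = 0.718, y = 0.316
Drum-2 feed = drum-1 liquid: z₂ = (0.1077, 0.1745, 0.7178).
Drum 2:
Newton iteration, ψ₂⁰ = 0.5:
  ψ₂ = 0.500: g = 0.1105, g' = -0.470 → ψ₂ = 0.735
  ψ₂ = 0.735: g = 0.0194, g' = -0.324 → ψ₂ = 0.795
  ψ₂ = 0.795: g = 0.0007, g' = -0.303 → ψ₂ = 0.797
Converged at ψ₂ = 0.797.
  THF: x = 0.026, y = 0.128
  MEK: x = 0.059, y = 0.204
  n-octane: x = 0.915, y = 0.668

y_THF (drum 2) = 0.128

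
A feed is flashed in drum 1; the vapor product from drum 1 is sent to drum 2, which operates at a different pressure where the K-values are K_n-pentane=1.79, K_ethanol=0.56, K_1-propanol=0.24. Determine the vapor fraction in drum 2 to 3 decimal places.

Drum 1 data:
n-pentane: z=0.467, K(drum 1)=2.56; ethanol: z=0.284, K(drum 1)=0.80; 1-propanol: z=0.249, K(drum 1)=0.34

Drum 1:
Let ψ₁ = V/F and solve Σ zᵢ(Kᵢ−1)/(1+ψ₁(Kᵢ−1)) = 0.
Feasibility: ΣzᵢKᵢ = 1.507, Σzᵢ/Kᵢ = 1.270 — both > 1, two phases present.
Iterate (Newton) starting at ψ₁ = 0.5:
  ψ₁ = 0.500: g = 0.1009, g' = -0.614 → ψ₁ = 0.664
Converged at ψ₁ = 0.664.
Drum-1 compositions:
  n-pentane: x = 0.229, y = 0.587
  ethanol: x = 0.327, y = 0.262
  1-propanol: x = 0.443, y = 0.151
Drum-2 feed = drum-1 vapor: z₂ = (0.5874, 0.2620, 0.1507).
Drum 2:
Newton iteration, ψ₂⁰ = 0.6:
  ψ₂ = 0.600: g = -0.0523, g' = -0.556 → ψ₂ = 0.506
  ψ₂ = 0.506: g = -0.0028, g' = -0.501 → ψ₂ = 0.500
Converged at ψ₂ = 0.500.
  n-pentane: x = 0.421, y = 0.754
  ethanol: x = 0.336, y = 0.188
  1-propanol: x = 0.243, y = 0.058

V/F (drum 2) = 0.500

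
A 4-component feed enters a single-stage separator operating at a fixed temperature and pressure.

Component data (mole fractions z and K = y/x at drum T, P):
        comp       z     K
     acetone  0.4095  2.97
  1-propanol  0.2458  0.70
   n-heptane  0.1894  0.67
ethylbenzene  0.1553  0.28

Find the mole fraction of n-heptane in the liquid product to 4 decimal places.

x_n-heptane = 0.2369

Material balance + equilibrium reduce to Σ zᵢ(Kᵢ−1)/(1+ψ(Kᵢ−1)) = 0.
g(0) = ΣzᵢKᵢ − 1 = 0.5587 and g(1) = 1 − Σzᵢ/Kᵢ = -0.3264, so a root lies in (0, 1).
Newton–Raphson from ψ = 0.45:
  ψ = 0.4500: g = 0.10357, g' = -0.6807 → ψ = 0.6021
  ψ = 0.6021: g = 0.00361, g' = -0.6485 → ψ = 0.6077
Converged at ψ = 0.6077.
Compositions from xᵢ = zᵢ/(1+ψ(Kᵢ−1)), yᵢ = Kᵢxᵢ:
  acetone: x = 0.1864, y = 0.5535
  1-propanol: x = 0.3006, y = 0.2104
  n-heptane: x = 0.2369, y = 0.1587
  ethylbenzene: x = 0.2761, y = 0.0773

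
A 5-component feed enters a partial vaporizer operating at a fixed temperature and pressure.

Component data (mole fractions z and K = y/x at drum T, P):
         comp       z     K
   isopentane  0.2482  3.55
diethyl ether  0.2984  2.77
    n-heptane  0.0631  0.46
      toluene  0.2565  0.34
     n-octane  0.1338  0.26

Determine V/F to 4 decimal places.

Material balance + equilibrium reduce to Σ zᵢ(Kᵢ−1)/(1+V/F(Kᵢ−1)) = 0.
g(0) = ΣzᵢKᵢ − 1 = 0.8587 and g(1) = 1 − Σzᵢ/Kᵢ = -0.5838, so a root lies in (0, 1).
Newton–Raphson from V/F = 0.34:
  V/F = 0.3400: g = 0.27643, g' = -1.1715 → V/F = 0.5760
  V/F = 0.5760: g = 0.02280, g' = -1.0461 → V/F = 0.5977
Converged at V/F = 0.5977.

V/F = 0.5977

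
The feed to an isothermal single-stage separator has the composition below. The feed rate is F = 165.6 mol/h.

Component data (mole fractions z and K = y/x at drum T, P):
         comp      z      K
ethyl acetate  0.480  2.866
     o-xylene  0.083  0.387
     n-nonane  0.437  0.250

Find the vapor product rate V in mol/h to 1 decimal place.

V = 62.8 mol/h

Material balance + equilibrium reduce to Σ zᵢ(Kᵢ−1)/(1+V/F(Kᵢ−1)) = 0.
Check two-phase: ΣzᵢKᵢ = 1.517 > 1 and Σzᵢ/Kᵢ = 2.130 > 1, so g(0) = 0.517 > 0 and g(1) = -1.130 < 0.
Newton–Raphson from V/F = 0.5:
  V/F = 0.500: g = -0.1344, g' = -1.141 → V/F = 0.382
  V/F = 0.382: g = -0.0031, g' = -1.106 → V/F = 0.379
Converged at V/F = 0.379.
Then V = V/F·F = 0.3794·165.6 = 62.8 mol/h and L = F − V = 102.8 mol/h.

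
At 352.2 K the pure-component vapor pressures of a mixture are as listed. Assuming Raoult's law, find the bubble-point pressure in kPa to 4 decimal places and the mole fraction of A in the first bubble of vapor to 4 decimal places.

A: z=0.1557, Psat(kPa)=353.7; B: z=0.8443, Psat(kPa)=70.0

At the bubble point ψ → 0, so ΣzᵢKᵢ = 1 with Kᵢ = Pᵢˢᵃᵗ/P ⇒ P = ΣzᵢPᵢˢᵃᵗ.
P = 0.1557·353.7 + 0.8443·70.0 = 114.1721 kPa
yᵢ = zᵢPᵢˢᵃᵗ/P ⇒ y_A = 0.1557·353.7/114.1721 = 0.4824

Pbub = 114.1721 kPa, y_A = 0.4824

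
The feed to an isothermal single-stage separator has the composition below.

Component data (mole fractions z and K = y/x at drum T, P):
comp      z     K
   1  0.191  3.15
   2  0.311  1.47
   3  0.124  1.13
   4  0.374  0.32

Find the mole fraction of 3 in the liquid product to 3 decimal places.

Let ψ = V/F and solve Σ zᵢ(Kᵢ−1)/(1+ψ(Kᵢ−1)) = 0.
Check two-phase: ΣzᵢKᵢ = 1.319 > 1 and Σzᵢ/Kᵢ = 1.551 > 1, so g(0) = 0.319 > 0 and g(1) = -0.551 < 0.
Iterate (Newton) starting at ψ = 0.5:
  ψ = 0.500: g = -0.0539, g' = -0.649 → ψ = 0.417
  ψ = 0.417: g = -0.0009, g' = -0.632 → ψ = 0.416
Converged at ψ = 0.416.
Compositions from xᵢ = zᵢ/(1+ψ(Kᵢ−1)), yᵢ = Kᵢxᵢ:
  1: x = 0.101, y = 0.318
  2: x = 0.260, y = 0.382
  3: x = 0.118, y = 0.133
  4: x = 0.521, y = 0.167

x_3 = 0.118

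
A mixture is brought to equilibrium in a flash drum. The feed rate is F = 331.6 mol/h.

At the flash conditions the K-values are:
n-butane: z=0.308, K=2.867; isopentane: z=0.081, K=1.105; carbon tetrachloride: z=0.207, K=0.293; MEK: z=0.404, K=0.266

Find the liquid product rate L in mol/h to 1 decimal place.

Let ψ = V/F and solve Σ zᵢ(Kᵢ−1)/(1+ψ(Kᵢ−1)) = 0.
Feasibility: ΣzᵢKᵢ = 1.141, Σzᵢ/Kᵢ = 2.406 — both > 1, two phases present.
Iterate (Newton) starting at ψ = 0.67:
  ψ = 0.670: g = -0.5981, g' = -1.429 → ψ = 0.251
  ψ = 0.251: g = -0.1420, g' = -0.978 → ψ = 0.106
  ψ = 0.106: g = 0.0084, g' = -1.125 → ψ = 0.114
Converged at ψ = 0.114.
Then V = ψ·F = 0.1138·331.6 = 37.7 mol/h and L = F − V = 293.9 mol/h.

L = 293.9 mol/h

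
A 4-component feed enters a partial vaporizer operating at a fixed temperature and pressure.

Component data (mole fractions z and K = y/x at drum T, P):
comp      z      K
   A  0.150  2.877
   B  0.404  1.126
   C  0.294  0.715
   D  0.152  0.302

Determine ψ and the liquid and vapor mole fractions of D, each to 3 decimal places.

ψ = 0.309, x_D = 0.194, y_D = 0.059

Let ψ = V/F and solve Σ zᵢ(Kᵢ−1)/(1+ψ(Kᵢ−1)) = 0.
Check two-phase: ΣzᵢKᵢ = 1.143 > 1 and Σzᵢ/Kᵢ = 1.325 > 1, so g(0) = 0.143 > 0 and g(1) = -0.325 < 0.
Newton iteration, ψ⁰ = 0.5:
  ψ = 0.500: g = -0.0676, g' = -0.354 → ψ = 0.309
Converged at ψ = 0.309.
Compositions from xᵢ = zᵢ/(1+ψ(Kᵢ−1)), yᵢ = Kᵢxᵢ:
  A: x = 0.095, y = 0.273
  B: x = 0.389, y = 0.438
  C: x = 0.322, y = 0.231
  D: x = 0.194, y = 0.059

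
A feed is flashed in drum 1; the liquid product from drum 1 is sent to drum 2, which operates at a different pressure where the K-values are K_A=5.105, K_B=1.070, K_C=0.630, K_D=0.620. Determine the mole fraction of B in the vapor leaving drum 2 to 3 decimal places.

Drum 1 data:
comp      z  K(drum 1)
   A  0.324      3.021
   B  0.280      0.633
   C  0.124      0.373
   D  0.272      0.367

Drum 1:
Material balance + equilibrium reduce to Σ zᵢ(Kᵢ−1)/(1+ψ₁(Kᵢ−1)) = 0.
Check two-phase: ΣzᵢKᵢ = 1.302 > 1 and Σzᵢ/Kᵢ = 1.623 > 1, so g(0) = 0.302 > 0 and g(1) = -0.623 < 0.
Newton iteration, ψ₁⁰ = 0.5:
  ψ₁ = 0.500: g = -0.1653, g' = -0.721 → ψ₁ = 0.271
  ψ₁ = 0.271: g = 0.0078, g' = -0.829 → ψ₁ = 0.280
Converged at ψ₁ = 0.280.
Drum-1 compositions:
  A: x = 0.207, y = 0.625
  B: x = 0.312, y = 0.198
  C: x = 0.150, y = 0.056
  D: x = 0.331, y = 0.121
Drum-2 feed = drum-1 liquid: z₂ = (0.2069, 0.3121, 0.1504, 0.3306).
Drum 2:
Let ψ₂ = V/F and solve Σ zᵢ(Kᵢ−1)/(1+ψ₂(Kᵢ−1)) = 0.
Check two-phase: ΣzᵢKᵢ = 1.690 > 1 and Σzᵢ/Kᵢ = 1.104 > 1, so g(0) = 0.690 > 0 and g(1) = -0.104 < 0.
Newton iteration, ψ₂⁰ = 0.5:
  ψ₂ = 0.500: g = 0.0759, g' = -0.479 → ψ₂ = 0.658
  ψ₂ = 0.658: g = 0.0091, g' = -0.377 → ψ₂ = 0.683
Converged at ψ₂ = 0.683.
  A: x = 0.054, y = 0.278
  B: x = 0.298, y = 0.319
  C: x = 0.201, y = 0.127
  D: x = 0.446, y = 0.277

y_B (drum 2) = 0.319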